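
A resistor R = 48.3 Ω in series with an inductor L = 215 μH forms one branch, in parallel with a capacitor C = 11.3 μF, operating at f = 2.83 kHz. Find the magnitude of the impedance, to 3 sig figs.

ω = 2πf = 17780 rad/s
X_L = ωL = 3.82 Ω
X_C = 1/(ωC) = 4.98 Ω
Branch 1 (R+jX_L): Z₁ = 48.3 + j3.82 Ω, |Z₁| = 48.5 Ω
Branch 2 (−jX_C): Z₂ = −j4.98 Ω
Parallel: Z = Z₁Z₂/(Z₁+Z₂), |Z| = 4.99 Ω, ∠Z = -84.1°

4.99 Ω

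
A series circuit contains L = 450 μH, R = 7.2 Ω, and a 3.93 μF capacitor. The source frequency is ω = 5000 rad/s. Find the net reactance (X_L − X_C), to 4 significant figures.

X_L = ωL = 2.250 Ω
X_C = 1/(ωC) = 50.89 Ω
X = 2.250 − 50.89 = -48.64 Ω

-48.64 Ω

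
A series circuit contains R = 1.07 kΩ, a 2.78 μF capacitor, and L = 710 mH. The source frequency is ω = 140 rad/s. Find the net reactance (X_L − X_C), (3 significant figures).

X_L = ωL = 99.4 Ω
X_C = 1/(ωC) = 2570 Ω
X = 99.4 − 2570 = -2470 Ω

-2470 Ω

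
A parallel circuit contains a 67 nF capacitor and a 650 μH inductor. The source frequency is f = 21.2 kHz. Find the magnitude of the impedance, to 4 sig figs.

ω = 2πf = 133200 rad/s
X_L = ωL = 86.58 Ω
X_C = 1/(ωC) = 112.0 Ω
Parallel: admittances add. Y = 1/(jωL) + jωC
Y = (0 − j0.002625) S
|Y| = 0.002625 S → |Z| = 1/|Y| = 380.9 Ω, ∠Z = −∠Y = 90.00°

380.9 Ω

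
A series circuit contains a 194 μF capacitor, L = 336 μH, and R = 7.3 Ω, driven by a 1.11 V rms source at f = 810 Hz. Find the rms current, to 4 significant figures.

ω = 2πf = 5089 rad/s
X_L = ωL = 1.710 Ω
X_C = 1/(ωC) = 1.013 Ω
Net reactance X = X_L − X_C = 0.6972 Ω
Z = 7.300 + j0.6972 Ω
|Z| = √(7.300² + 0.6972²) = 7.333 Ω
I = V/|Z| = 1.11/7.333 = 151.4 mA

151.4 mA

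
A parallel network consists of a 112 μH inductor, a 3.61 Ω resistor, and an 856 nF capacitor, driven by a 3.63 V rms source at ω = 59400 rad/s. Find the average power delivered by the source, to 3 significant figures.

X_L = ωL = 6.65 Ω
X_C = 1/(ωC) = 19.7 Ω
Parallel: admittances add. Y = 1/R + 1/(jωL) + jωC
Y = (0.277 − j0.0995) S
|Y| = 0.294 S → |Z| = 1/|Y| = 3.40 Ω, ∠Z = −∠Y = 19.8°
I = V/|Z| = 1.07 A
P = VI cos φ = 3.63 × 1.07 × cos(19.8°) = 3.65 W

3.65 W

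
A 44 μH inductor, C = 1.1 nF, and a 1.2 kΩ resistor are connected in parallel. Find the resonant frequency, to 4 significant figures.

723.4 kHz

ω₀ = 1/√(LC) = 1/√(4.4e-05 × 1.1e-09) = 4.545e+06 rad/s
f₀ = ω₀/(2π) = 723.4 kHz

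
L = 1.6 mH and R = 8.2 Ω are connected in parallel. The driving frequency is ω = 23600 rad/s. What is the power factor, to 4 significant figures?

X_L = ωL = 37.76 Ω
Parallel: admittances add. Y = 1/R + 1/(jωL)
Y = (0.1220 − j0.02648) S
|Y| = 0.1248 S → |Z| = 1/|Y| = 8.013 Ω, ∠Z = −∠Y = 12.25°
cos φ = cos(12.25°) = 0.9772

0.9772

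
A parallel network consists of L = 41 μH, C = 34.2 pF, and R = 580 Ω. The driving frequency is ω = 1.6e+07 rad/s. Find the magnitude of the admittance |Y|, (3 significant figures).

1.98 mS

X_L = ωL = 656 Ω
X_C = 1/(ωC) = 1830 Ω
Parallel: admittances add. Y = 1/R + 1/(jωL) + jωC
Y = (0.00172 − j0.000977) S
|Y| = 0.00198 S → |Z| = 1/|Y| = 505 Ω, ∠Z = −∠Y = 29.5°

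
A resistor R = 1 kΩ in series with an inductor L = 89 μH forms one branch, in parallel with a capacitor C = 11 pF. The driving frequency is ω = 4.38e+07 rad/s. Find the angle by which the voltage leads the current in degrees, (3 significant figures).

X_L = ωL = 3900 Ω
X_C = 1/(ωC) = 2080 Ω
Branch 1 (R+jX_L): Z₁ = 1000 + j3900 Ω, |Z₁| = 4020 Ω
Branch 2 (−jX_C): Z₂ = −j2080 Ω
Parallel: Z = Z₁Z₂/(Z₁+Z₂), |Z| = 4020 Ω, ∠Z = -75.6°

-75.6°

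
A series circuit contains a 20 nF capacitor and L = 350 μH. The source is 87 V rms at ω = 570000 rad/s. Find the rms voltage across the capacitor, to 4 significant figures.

68.27 V

X_L = ωL = 199.5 Ω
X_C = 1/(ωC) = 87.72 Ω
Net reactance X = X_L − X_C = 111.8 Ω
Z = j111.8 Ω
|Z| = √(0² + 111.8²) = 111.8 Ω
I = V/|Z| = 778.3 mA
V_C = I·|Z_C| = 0.7783 × 87.72 = 68.27 V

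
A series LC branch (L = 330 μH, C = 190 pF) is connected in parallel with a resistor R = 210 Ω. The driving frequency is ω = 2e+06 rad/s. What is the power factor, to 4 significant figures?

0.9944

X_L = ωL = 660.0 Ω
X_C = 1/(ωC) = 2632 Ω
Branch 1: Z₁ = R = 210.0 Ω
Branch 2 (series LC): Z₂ = j(X_L − X_C) = −j1972 Ω
Parallel: Z = Z₁Z₂/(Z₁+Z₂), |Z| = 208.8 Ω, ∠Z = -6.080°
cos φ = cos(-6.080°) = 0.9944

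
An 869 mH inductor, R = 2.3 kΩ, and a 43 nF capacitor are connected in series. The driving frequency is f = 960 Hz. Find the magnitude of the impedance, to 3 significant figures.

ω = 2πf = 6032 rad/s
X_L = ωL = 5240 Ω
X_C = 1/(ωC) = 3860 Ω
Net reactance X = X_L − X_C = 1390 Ω
Z = 2300 + j1390 Ω
|Z| = √(2300² + 1390²) = 2690 Ω

2690 Ω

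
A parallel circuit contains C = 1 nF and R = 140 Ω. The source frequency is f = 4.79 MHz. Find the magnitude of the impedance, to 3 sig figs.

32.3 Ω

ω = 2πf = 3.01e+07 rad/s
X_C = 1/(ωC) = 33.2 Ω
Parallel: admittances add. Y = 1/R + jωC
Y = (0.00714 + j0.0301) S
|Y| = 0.0309 S → |Z| = 1/|Y| = 32.3 Ω, ∠Z = −∠Y = -76.6°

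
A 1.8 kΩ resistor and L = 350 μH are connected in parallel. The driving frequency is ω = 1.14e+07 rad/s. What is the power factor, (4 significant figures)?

X_L = ωL = 3990 Ω
Parallel: admittances add. Y = 1/R + 1/(jωL)
Y = (0.0005556 − j0.0002506) S
|Y| = 0.0006095 S → |Z| = 1/|Y| = 1641 Ω, ∠Z = −∠Y = 24.28°
cos φ = cos(24.28°) = 0.9115

0.9115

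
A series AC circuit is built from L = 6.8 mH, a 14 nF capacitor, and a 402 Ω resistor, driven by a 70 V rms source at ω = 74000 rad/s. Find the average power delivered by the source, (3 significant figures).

5.25 W

X_L = ωL = 503 Ω
X_C = 1/(ωC) = 965 Ω
Net reactance X = X_L − X_C = -462 Ω
Z = 402 − j462 Ω
|Z| = √(402² + 462²) = 612 Ω
∠Z = arctan(-462/402) = -49.0°
I = V/|Z| = 114 mA
P = VI cos φ = 70 × 0.114 × cos(-49.0°) = 5.25 W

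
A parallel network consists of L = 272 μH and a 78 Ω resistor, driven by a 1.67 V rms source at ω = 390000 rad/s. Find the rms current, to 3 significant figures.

26.6 mA

X_L = ωL = 106 Ω
Parallel: admittances add. Y = 1/R + 1/(jωL)
Y = (0.0128 − j0.00943) S
|Y| = 0.0159 S → |Z| = 1/|Y| = 62.8 Ω, ∠Z = −∠Y = 36.3°
I = V/|Z| = 1.67/62.8 = 26.6 mA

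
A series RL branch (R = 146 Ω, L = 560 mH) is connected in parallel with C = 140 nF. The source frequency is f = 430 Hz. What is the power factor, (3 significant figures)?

0.223

ω = 2πf = 2702 rad/s
X_L = ωL = 1510 Ω
X_C = 1/(ωC) = 2640 Ω
Branch 1 (R+jX_L): Z₁ = 146 + j1510 Ω, |Z₁| = 1520 Ω
Branch 2 (−jX_C): Z₂ = −j2640 Ω
Parallel: Z = Z₁Z₂/(Z₁+Z₂), |Z| = 3520 Ω, ∠Z = 77.1°
cos φ = cos(77.1°) = 0.223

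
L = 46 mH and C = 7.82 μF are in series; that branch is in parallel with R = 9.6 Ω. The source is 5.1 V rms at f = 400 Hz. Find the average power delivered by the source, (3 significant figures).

ω = 2πf = 2513 rad/s
X_L = ωL = 116 Ω
X_C = 1/(ωC) = 50.9 Ω
Branch 1: Z₁ = R = 9.60 Ω
Branch 2 (series LC): Z₂ = j(X_L − X_C) = j64.7 Ω
Parallel: Z = Z₁Z₂/(Z₁+Z₂), |Z| = 9.50 Ω, ∠Z = 8.44°
I = V/|Z| = 537 mA
P = VI cos φ = 5.1 × 0.537 × cos(8.44°) = 2.71 W

2.71 W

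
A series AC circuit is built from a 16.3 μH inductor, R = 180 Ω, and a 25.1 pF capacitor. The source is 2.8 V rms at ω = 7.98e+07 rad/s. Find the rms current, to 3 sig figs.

X_L = ωL = 1300 Ω
X_C = 1/(ωC) = 499 Ω
Net reactance X = X_L − X_C = 801 Ω
Z = 180 + j801 Ω
|Z| = √(180² + 801²) = 821 Ω
I = V/|Z| = 2.8/821 = 3.41 mA

3.41 mA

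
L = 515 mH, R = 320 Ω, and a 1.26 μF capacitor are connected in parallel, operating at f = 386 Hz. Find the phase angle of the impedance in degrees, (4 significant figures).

ω = 2πf = 2425 rad/s
X_L = ωL = 1249 Ω
X_C = 1/(ωC) = 327.2 Ω
Parallel: admittances add. Y = 1/R + 1/(jωL) + jωC
Y = (0.003125 + j0.002255) S
|Y| = 0.003854 S → |Z| = 1/|Y| = 259.5 Ω, ∠Z = −∠Y = -35.82°

-35.82°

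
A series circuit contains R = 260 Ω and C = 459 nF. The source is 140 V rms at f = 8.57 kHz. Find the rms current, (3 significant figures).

ω = 2πf = 53850 rad/s
X_C = 1/(ωC) = 40.5 Ω
Z = 260 − j40.5 Ω
|Z| = √(260² + 40.5²) = 263 Ω
I = V/|Z| = 140/263 = 532 mA

532 mA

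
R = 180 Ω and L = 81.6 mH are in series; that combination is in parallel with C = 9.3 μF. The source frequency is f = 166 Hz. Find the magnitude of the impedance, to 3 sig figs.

ω = 2πf = 1043 rad/s
X_L = ωL = 85.1 Ω
X_C = 1/(ωC) = 103 Ω
Branch 1 (R+jX_L): Z₁ = 180 + j85.1 Ω, |Z₁| = 199 Ω
Branch 2 (−jX_C): Z₂ = −j103 Ω
Parallel: Z = Z₁Z₂/(Z₁+Z₂), |Z| = 113 Ω, ∠Z = -59.0°

113 Ω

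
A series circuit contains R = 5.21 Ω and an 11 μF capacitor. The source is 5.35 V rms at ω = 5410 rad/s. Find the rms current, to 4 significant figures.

X_C = 1/(ωC) = 16.80 Ω
Z = 5.210 − j16.80 Ω
|Z| = √(5.210² + 16.80²) = 17.59 Ω
I = V/|Z| = 5.35/17.59 = 304.1 mA

304.1 mA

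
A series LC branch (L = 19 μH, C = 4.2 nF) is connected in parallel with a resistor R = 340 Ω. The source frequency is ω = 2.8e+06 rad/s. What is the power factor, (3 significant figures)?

0.0932

X_L = ωL = 53.2 Ω
X_C = 1/(ωC) = 85.0 Ω
Branch 1: Z₁ = R = 340 Ω
Branch 2 (series LC): Z₂ = j(X_L − X_C) = −j31.8 Ω
Parallel: Z = Z₁Z₂/(Z₁+Z₂), |Z| = 31.7 Ω, ∠Z = -84.7°
cos φ = cos(-84.7°) = 0.0932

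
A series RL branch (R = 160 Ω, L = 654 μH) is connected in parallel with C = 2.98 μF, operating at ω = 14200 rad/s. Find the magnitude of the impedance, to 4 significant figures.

23.58 Ω

X_L = ωL = 9.287 Ω
X_C = 1/(ωC) = 23.63 Ω
Branch 1 (R+jX_L): Z₁ = 160.0 + j9.287 Ω, |Z₁| = 160.3 Ω
Branch 2 (−jX_C): Z₂ = −j23.63 Ω
Parallel: Z = Z₁Z₂/(Z₁+Z₂), |Z| = 23.58 Ω, ∠Z = -81.55°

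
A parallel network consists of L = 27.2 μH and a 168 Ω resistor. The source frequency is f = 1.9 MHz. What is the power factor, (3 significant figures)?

ω = 2πf = 1.194e+07 rad/s
X_L = ωL = 325 Ω
Parallel: admittances add. Y = 1/R + 1/(jωL)
Y = (0.00595 − j0.00308) S
|Y| = 0.00670 S → |Z| = 1/|Y| = 149 Ω, ∠Z = −∠Y = 27.4°
cos φ = cos(27.4°) = 0.888

0.888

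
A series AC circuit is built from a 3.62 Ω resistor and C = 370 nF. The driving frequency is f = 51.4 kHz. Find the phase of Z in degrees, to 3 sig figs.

-66.6°

ω = 2πf = 323000 rad/s
X_C = 1/(ωC) = 8.37 Ω
Z = 3.62 − j8.37 Ω
|Z| = √(3.62² + 8.37²) = 9.12 Ω
∠Z = arctan(-8.37/3.62) = -66.6°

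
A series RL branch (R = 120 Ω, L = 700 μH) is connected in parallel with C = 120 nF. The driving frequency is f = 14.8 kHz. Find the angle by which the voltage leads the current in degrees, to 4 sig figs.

ω = 2πf = 92990 rad/s
X_L = ωL = 65.09 Ω
X_C = 1/(ωC) = 89.61 Ω
Branch 1 (R+jX_L): Z₁ = 120.0 + j65.09 Ω, |Z₁| = 136.5 Ω
Branch 2 (−jX_C): Z₂ = −j89.61 Ω
Parallel: Z = Z₁Z₂/(Z₁+Z₂), |Z| = 99.89 Ω, ∠Z = -49.97°

-49.97°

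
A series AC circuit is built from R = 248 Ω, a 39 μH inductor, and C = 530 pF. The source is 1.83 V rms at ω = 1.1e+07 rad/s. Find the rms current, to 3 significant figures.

5.12 mA

X_L = ωL = 429 Ω
X_C = 1/(ωC) = 172 Ω
Net reactance X = X_L − X_C = 257 Ω
Z = 248 + j257 Ω
|Z| = √(248² + 257²) = 357 Ω
I = V/|Z| = 1.83/357 = 5.12 mA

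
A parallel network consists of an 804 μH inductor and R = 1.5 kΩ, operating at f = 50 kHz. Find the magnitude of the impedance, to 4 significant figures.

ω = 2πf = 314200 rad/s
X_L = ωL = 252.6 Ω
Parallel: admittances add. Y = 1/R + 1/(jωL)
Y = (0.0006667 − j0.003959) S
|Y| = 0.004015 S → |Z| = 1/|Y| = 249.1 Ω, ∠Z = −∠Y = 80.44°

249.1 Ω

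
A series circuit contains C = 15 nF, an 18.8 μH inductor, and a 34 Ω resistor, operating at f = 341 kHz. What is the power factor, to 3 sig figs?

ω = 2πf = 2.143e+06 rad/s
X_L = ωL = 40.3 Ω
X_C = 1/(ωC) = 31.1 Ω
Net reactance X = X_L − X_C = 9.16 Ω
Z = 34.0 + j9.16 Ω
|Z| = √(34.0² + 9.16²) = 35.2 Ω
∠Z = arctan(9.16/34.0) = 15.1°
cos φ = cos(15.1°) = 0.966

0.966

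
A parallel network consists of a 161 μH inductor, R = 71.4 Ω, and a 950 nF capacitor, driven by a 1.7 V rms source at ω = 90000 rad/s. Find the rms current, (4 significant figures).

X_L = ωL = 14.49 Ω
X_C = 1/(ωC) = 11.70 Ω
Parallel: admittances add. Y = 1/R + 1/(jωL) + jωC
Y = (0.01401 + j0.01649) S
|Y| = 0.02163 S → |Z| = 1/|Y| = 46.23 Ω, ∠Z = −∠Y = -49.65°
I = V/|Z| = 1.7/46.23 = 36.78 mA

36.78 mA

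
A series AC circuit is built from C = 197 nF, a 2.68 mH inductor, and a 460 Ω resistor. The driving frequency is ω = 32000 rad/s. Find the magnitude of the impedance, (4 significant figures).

X_L = ωL = 85.76 Ω
X_C = 1/(ωC) = 158.6 Ω
Net reactance X = X_L − X_C = -72.87 Ω
Z = 460.0 − j72.87 Ω
|Z| = √(460.0² + 72.87²) = 465.7 Ω

465.7 Ω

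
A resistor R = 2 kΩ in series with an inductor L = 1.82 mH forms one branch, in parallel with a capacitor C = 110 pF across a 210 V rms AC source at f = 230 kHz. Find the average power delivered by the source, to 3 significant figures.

ω = 2πf = 1.445e+06 rad/s
X_L = ωL = 2630 Ω
X_C = 1/(ωC) = 6290 Ω
Branch 1 (R+jX_L): Z₁ = 2000 + j2630 Ω, |Z₁| = 3300 Ω
Branch 2 (−jX_C): Z₂ = −j6290 Ω
Parallel: Z = Z₁Z₂/(Z₁+Z₂), |Z| = 4980 Ω, ∠Z = 24.1°
I = V/|Z| = 42.1 mA
P = VI cos φ = 210 × 0.0421 × cos(24.1°) = 8.08 W

8.08 W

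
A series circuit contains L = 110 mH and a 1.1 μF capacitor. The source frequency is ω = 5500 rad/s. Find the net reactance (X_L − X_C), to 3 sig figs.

440 Ω

X_L = ωL = 605 Ω
X_C = 1/(ωC) = 165 Ω
X = 605 − 165 = 440 Ω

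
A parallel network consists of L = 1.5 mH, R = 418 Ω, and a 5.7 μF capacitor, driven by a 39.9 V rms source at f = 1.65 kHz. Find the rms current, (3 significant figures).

229 mA

ω = 2πf = 10370 rad/s
X_L = ωL = 15.6 Ω
X_C = 1/(ωC) = 16.9 Ω
Parallel: admittances add. Y = 1/R + 1/(jωL) + jωC
Y = (0.00239 − j0.00521) S
|Y| = 0.00573 S → |Z| = 1/|Y| = 174 Ω, ∠Z = −∠Y = 65.3°
I = V/|Z| = 39.9/174 = 229 mA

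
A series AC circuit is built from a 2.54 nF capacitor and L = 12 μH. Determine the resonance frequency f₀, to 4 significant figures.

911.6 kHz

ω₀ = 1/√(LC) = 1/√(1.2e-05 × 2.54e-09) = 5.728e+06 rad/s
f₀ = ω₀/(2π) = 911.6 kHz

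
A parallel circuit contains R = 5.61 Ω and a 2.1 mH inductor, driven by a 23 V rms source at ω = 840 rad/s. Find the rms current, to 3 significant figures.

13.7 A

X_L = ωL = 1.76 Ω
Parallel: admittances add. Y = 1/R + 1/(jωL)
Y = (0.178 − j0.567) S
|Y| = 0.594 S → |Z| = 1/|Y| = 1.68 Ω, ∠Z = −∠Y = 72.5°
I = V/|Z| = 23/1.68 = 13.7 A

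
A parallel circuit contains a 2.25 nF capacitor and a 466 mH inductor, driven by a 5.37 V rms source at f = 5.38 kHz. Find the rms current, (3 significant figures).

ω = 2πf = 33800 rad/s
X_L = ωL = 15800 Ω
X_C = 1/(ωC) = 13100 Ω
Parallel: admittances add. Y = 1/(jωL) + jωC
Y = (0 + j1.26e-05) S
|Y| = 1.26e-05 S → |Z| = 1/|Y| = 79500 Ω, ∠Z = −∠Y = -90.0°
I = V/|Z| = 5.37/79500 = 67.5 μA

67.5 μA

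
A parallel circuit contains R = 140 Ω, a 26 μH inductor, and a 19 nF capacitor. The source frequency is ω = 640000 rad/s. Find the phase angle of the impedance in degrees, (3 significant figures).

X_L = ωL = 16.6 Ω
X_C = 1/(ωC) = 82.2 Ω
Parallel: admittances add. Y = 1/R + 1/(jωL) + jωC
Y = (0.00714 − j0.0479) S
|Y| = 0.0485 S → |Z| = 1/|Y| = 20.6 Ω, ∠Z = −∠Y = 81.5°

81.5°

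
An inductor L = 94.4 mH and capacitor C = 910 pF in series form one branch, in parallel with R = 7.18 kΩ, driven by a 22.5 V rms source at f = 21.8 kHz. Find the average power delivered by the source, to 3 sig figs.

70.5 mW

ω = 2πf = 137000 rad/s
X_L = ωL = 12900 Ω
X_C = 1/(ωC) = 8020 Ω
Branch 1: Z₁ = R = 7180 Ω
Branch 2 (series LC): Z₂ = j(X_L − X_C) = j4910 Ω
Parallel: Z = Z₁Z₂/(Z₁+Z₂), |Z| = 4050 Ω, ∠Z = 55.6°
I = V/|Z| = 5.55 mA
P = VI cos φ = 22.5 × 0.00555 × cos(55.6°) = 70.5 mW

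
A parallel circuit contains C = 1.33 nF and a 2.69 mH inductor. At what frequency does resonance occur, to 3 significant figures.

84.1 kHz

ω₀ = 1/√(LC) = 1/√(0.00269 × 1.33e-09) = 528700 rad/s
f₀ = ω₀/(2π) = 84.1 kHz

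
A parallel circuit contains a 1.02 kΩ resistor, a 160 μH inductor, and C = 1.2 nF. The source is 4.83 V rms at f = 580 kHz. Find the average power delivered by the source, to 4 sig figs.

ω = 2πf = 3.644e+06 rad/s
X_L = ωL = 583.1 Ω
X_C = 1/(ωC) = 228.7 Ω
Parallel: admittances add. Y = 1/R + 1/(jωL) + jωC
Y = (0.0009804 + j0.002658) S
|Y| = 0.002833 S → |Z| = 1/|Y| = 353.0 Ω, ∠Z = −∠Y = -69.75°
I = V/|Z| = 13.68 mA
P = VI cos φ = 4.83 × 0.01368 × cos(-69.75°) = 22.87 mW

22.87 mW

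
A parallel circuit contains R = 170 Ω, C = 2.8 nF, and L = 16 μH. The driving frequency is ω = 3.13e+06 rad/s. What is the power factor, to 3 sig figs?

0.465

X_L = ωL = 50.1 Ω
X_C = 1/(ωC) = 114 Ω
Parallel: admittances add. Y = 1/R + 1/(jωL) + jωC
Y = (0.00588 − j0.0112) S
|Y| = 0.0127 S → |Z| = 1/|Y| = 79.0 Ω, ∠Z = −∠Y = 62.3°
cos φ = cos(62.3°) = 0.465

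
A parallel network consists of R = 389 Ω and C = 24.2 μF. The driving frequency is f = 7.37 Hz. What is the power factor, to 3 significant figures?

ω = 2πf = 46.31 rad/s
X_C = 1/(ωC) = 892 Ω
Parallel: admittances add. Y = 1/R + jωC
Y = (0.00257 + j0.00112) S
|Y| = 0.00280 S → |Z| = 1/|Y| = 357 Ω, ∠Z = −∠Y = -23.6°
cos φ = cos(-23.6°) = 0.917

0.917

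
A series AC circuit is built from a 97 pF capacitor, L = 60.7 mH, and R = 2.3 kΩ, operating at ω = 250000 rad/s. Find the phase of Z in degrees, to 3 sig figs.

-85.0°

X_L = ωL = 15200 Ω
X_C = 1/(ωC) = 41200 Ω
Net reactance X = X_L − X_C = -26100 Ω
Z = 2300 − j26100 Ω
|Z| = √(2300² + 26100²) = 26200 Ω
∠Z = arctan(-26100/2300) = -85.0°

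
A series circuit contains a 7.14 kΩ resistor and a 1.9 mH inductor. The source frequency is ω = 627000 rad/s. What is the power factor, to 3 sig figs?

X_L = ωL = 1190 Ω
Z = 7140 + j1190 Ω
|Z| = √(7140² + 1190²) = 7240 Ω
∠Z = arctan(1190/7140) = 9.47°
cos φ = cos(9.47°) = 0.986

0.986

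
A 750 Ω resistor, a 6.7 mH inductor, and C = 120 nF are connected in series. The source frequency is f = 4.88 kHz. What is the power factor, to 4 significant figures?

0.9961

ω = 2πf = 30660 rad/s
X_L = ωL = 205.4 Ω
X_C = 1/(ωC) = 271.8 Ω
Net reactance X = X_L − X_C = -66.35 Ω
Z = 750.0 − j66.35 Ω
|Z| = √(750.0² + 66.35²) = 752.9 Ω
∠Z = arctan(-66.35/750.0) = -5.055°
cos φ = cos(-5.055°) = 0.9961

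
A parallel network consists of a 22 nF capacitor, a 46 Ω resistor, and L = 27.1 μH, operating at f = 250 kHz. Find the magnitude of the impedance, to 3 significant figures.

41.0 Ω

ω = 2πf = 1.571e+06 rad/s
X_L = ωL = 42.6 Ω
X_C = 1/(ωC) = 28.9 Ω
Parallel: admittances add. Y = 1/R + 1/(jωL) + jωC
Y = (0.0217 + j0.0111) S
|Y| = 0.0244 S → |Z| = 1/|Y| = 41.0 Ω, ∠Z = −∠Y = -27.0°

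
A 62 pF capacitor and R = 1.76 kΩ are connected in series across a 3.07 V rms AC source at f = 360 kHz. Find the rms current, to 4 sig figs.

ω = 2πf = 2.262e+06 rad/s
X_C = 1/(ωC) = 7131 Ω
Z = 1760 − j7131 Ω
|Z| = √(1760² + 7131²) = 7345 Ω
I = V/|Z| = 3.07/7345 = 418.0 μA

418.0 μA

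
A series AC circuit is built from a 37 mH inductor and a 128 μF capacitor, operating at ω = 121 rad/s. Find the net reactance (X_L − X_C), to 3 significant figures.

-60.1 Ω

X_L = ωL = 4.48 Ω
X_C = 1/(ωC) = 64.6 Ω
X = 4.48 − 64.6 = -60.1 Ω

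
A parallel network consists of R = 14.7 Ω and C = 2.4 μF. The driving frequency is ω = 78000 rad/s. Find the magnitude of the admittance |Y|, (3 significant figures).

X_C = 1/(ωC) = 5.34 Ω
Parallel: admittances add. Y = 1/R + jωC
Y = (0.0680 + j0.187) S
|Y| = 0.199 S → |Z| = 1/|Y| = 5.02 Ω, ∠Z = −∠Y = -70.0°

199 mS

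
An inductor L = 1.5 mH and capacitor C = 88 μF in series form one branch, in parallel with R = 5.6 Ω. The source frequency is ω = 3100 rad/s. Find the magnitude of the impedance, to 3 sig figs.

X_L = ωL = 4.65 Ω
X_C = 1/(ωC) = 3.67 Ω
Branch 1: Z₁ = R = 5.60 Ω
Branch 2 (series LC): Z₂ = j(X_L − X_C) = j0.984 Ω
Parallel: Z = Z₁Z₂/(Z₁+Z₂), |Z| = 0.969 Ω, ∠Z = 80.0°

0.969 Ω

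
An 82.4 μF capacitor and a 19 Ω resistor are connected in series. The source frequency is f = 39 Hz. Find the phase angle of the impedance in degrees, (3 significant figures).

-69.0°

ω = 2πf = 245.0 rad/s
X_C = 1/(ωC) = 49.5 Ω
Z = 19.0 − j49.5 Ω
|Z| = √(19.0² + 49.5²) = 53.0 Ω
∠Z = arctan(-49.5/19.0) = -69.0°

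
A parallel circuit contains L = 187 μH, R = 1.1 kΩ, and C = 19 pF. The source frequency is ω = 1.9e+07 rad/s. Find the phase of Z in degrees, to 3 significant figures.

X_L = ωL = 3550 Ω
X_C = 1/(ωC) = 2770 Ω
Parallel: admittances add. Y = 1/R + 1/(jωL) + jωC
Y = (0.000909 + j7.95e-05) S
|Y| = 0.000913 S → |Z| = 1/|Y| = 1100 Ω, ∠Z = −∠Y = -5.00°

-5.00°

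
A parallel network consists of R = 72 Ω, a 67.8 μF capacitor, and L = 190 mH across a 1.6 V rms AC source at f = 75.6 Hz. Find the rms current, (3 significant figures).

40.5 mA

ω = 2πf = 475.0 rad/s
X_L = ωL = 90.3 Ω
X_C = 1/(ωC) = 31.1 Ω
Parallel: admittances add. Y = 1/R + 1/(jωL) + jωC
Y = (0.0139 + j0.0211) S
|Y| = 0.0253 S → |Z| = 1/|Y| = 39.6 Ω, ∠Z = −∠Y = -56.7°
I = V/|Z| = 1.6/39.6 = 40.5 mA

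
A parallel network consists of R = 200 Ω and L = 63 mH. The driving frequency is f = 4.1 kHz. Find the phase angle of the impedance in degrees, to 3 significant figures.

ω = 2πf = 25760 rad/s
X_L = ωL = 1620 Ω
Parallel: admittances add. Y = 1/R + 1/(jωL)
Y = (0.00500 − j0.000616) S
|Y| = 0.00504 S → |Z| = 1/|Y| = 198 Ω, ∠Z = −∠Y = 7.03°

7.03°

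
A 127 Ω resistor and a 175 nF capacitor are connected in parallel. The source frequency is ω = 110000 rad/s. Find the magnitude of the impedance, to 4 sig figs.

X_C = 1/(ωC) = 51.95 Ω
Parallel: admittances add. Y = 1/R + jωC
Y = (0.007874 + j0.01925) S
|Y| = 0.02080 S → |Z| = 1/|Y| = 48.08 Ω, ∠Z = −∠Y = -67.75°

48.08 Ω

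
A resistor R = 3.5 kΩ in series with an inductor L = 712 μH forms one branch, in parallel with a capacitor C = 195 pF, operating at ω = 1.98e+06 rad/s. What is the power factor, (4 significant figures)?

0.6504

X_L = ωL = 1410 Ω
X_C = 1/(ωC) = 2590 Ω
Branch 1 (R+jX_L): Z₁ = 3500 + j1410 Ω, |Z₁| = 3773 Ω
Branch 2 (−jX_C): Z₂ = −j2590 Ω
Parallel: Z = Z₁Z₂/(Z₁+Z₂), |Z| = 2646 Ω, ∠Z = -49.43°
cos φ = cos(-49.43°) = 0.6504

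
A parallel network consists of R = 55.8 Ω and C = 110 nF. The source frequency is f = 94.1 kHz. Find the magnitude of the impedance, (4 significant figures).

14.82 Ω

ω = 2πf = 591200 rad/s
X_C = 1/(ωC) = 15.38 Ω
Parallel: admittances add. Y = 1/R + jωC
Y = (0.01792 + j0.06504) S
|Y| = 0.06746 S → |Z| = 1/|Y| = 14.82 Ω, ∠Z = −∠Y = -74.59°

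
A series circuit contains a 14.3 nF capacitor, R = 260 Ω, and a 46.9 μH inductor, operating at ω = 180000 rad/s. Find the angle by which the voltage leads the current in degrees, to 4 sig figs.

X_L = ωL = 8.442 Ω
X_C = 1/(ωC) = 388.5 Ω
Net reactance X = X_L − X_C = -380.1 Ω
Z = 260.0 − j380.1 Ω
|Z| = √(260.0² + 380.1²) = 460.5 Ω
∠Z = arctan(-380.1/260.0) = -55.62°

-55.62°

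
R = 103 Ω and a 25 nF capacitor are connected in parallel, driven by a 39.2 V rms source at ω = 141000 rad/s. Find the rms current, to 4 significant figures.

X_C = 1/(ωC) = 283.7 Ω
Parallel: admittances add. Y = 1/R + jωC
Y = (0.009709 + j0.003525) S
|Y| = 0.01033 S → |Z| = 1/|Y| = 96.82 Ω, ∠Z = −∠Y = -19.95°
I = V/|Z| = 39.2/96.82 = 404.9 mA

404.9 mA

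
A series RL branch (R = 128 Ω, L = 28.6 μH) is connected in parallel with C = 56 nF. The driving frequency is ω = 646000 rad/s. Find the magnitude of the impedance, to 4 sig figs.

X_L = ωL = 18.48 Ω
X_C = 1/(ωC) = 27.64 Ω
Branch 1 (R+jX_L): Z₁ = 128.0 + j18.48 Ω, |Z₁| = 129.3 Ω
Branch 2 (−jX_C): Z₂ = −j27.64 Ω
Parallel: Z = Z₁Z₂/(Z₁+Z₂), |Z| = 27.86 Ω, ∠Z = -77.69°

27.86 Ω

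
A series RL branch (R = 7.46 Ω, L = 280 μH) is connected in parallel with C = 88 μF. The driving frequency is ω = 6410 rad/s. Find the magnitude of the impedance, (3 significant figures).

1.82 Ω

X_L = ωL = 1.79 Ω
X_C = 1/(ωC) = 1.77 Ω
Branch 1 (R+jX_L): Z₁ = 7.46 + j1.79 Ω, |Z₁| = 7.67 Ω
Branch 2 (−jX_C): Z₂ = −j1.77 Ω
Parallel: Z = Z₁Z₂/(Z₁+Z₂), |Z| = 1.82 Ω, ∠Z = -76.6°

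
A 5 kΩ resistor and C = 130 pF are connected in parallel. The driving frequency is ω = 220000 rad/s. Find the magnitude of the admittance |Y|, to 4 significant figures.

X_C = 1/(ωC) = 34970 Ω
Parallel: admittances add. Y = 1/R + jωC
Y = (0.0002000 + j2.86e-05) S
|Y| = 0.0002020 S → |Z| = 1/|Y| = 4950 Ω, ∠Z = −∠Y = -8.138°

202.0 μS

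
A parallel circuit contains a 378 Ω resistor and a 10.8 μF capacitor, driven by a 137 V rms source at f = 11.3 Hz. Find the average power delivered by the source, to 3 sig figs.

ω = 2πf = 71.00 rad/s
X_C = 1/(ωC) = 1300 Ω
Parallel: admittances add. Y = 1/R + jωC
Y = (0.00265 + j0.000767) S
|Y| = 0.00275 S → |Z| = 1/|Y| = 363 Ω, ∠Z = −∠Y = -16.2°
I = V/|Z| = 377 mA
P = VI cos φ = 137 × 0.377 × cos(-16.2°) = 49.7 W

49.7 W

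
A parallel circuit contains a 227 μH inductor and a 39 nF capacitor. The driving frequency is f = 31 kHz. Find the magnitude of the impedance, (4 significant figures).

66.58 Ω

ω = 2πf = 194800 rad/s
X_L = ωL = 44.21 Ω
X_C = 1/(ωC) = 131.6 Ω
Parallel: admittances add. Y = 1/(jωL) + jωC
Y = (0 − j0.01502) S
|Y| = 0.01502 S → |Z| = 1/|Y| = 66.58 Ω, ∠Z = −∠Y = 90.00°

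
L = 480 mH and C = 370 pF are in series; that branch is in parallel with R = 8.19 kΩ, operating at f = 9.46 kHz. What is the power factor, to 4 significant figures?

ω = 2πf = 59440 rad/s
X_L = ωL = 28530 Ω
X_C = 1/(ωC) = 45470 Ω
Branch 1: Z₁ = R = 8190 Ω
Branch 2 (series LC): Z₂ = j(X_L − X_C) = −j16940 Ω
Parallel: Z = Z₁Z₂/(Z₁+Z₂), |Z| = 7373 Ω, ∠Z = -25.80°
cos φ = cos(-25.80°) = 0.9003

0.9003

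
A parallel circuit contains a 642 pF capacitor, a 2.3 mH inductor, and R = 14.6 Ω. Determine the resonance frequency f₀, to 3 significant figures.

ω₀ = 1/√(LC) = 1/√(0.0023 × 6.42e-10) = 822900 rad/s
f₀ = ω₀/(2π) = 131 kHz

131 kHz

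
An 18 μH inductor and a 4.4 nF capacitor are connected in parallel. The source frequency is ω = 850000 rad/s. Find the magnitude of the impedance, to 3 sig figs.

16.2 Ω

X_L = ωL = 15.3 Ω
X_C = 1/(ωC) = 267 Ω
Parallel: admittances add. Y = 1/(jωL) + jωC
Y = (0 − j0.0616) S
|Y| = 0.0616 S → |Z| = 1/|Y| = 16.2 Ω, ∠Z = −∠Y = 90.0°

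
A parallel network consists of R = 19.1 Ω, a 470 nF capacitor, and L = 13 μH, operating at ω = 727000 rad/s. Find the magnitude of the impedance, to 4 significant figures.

X_L = ωL = 9.451 Ω
X_C = 1/(ωC) = 2.927 Ω
Parallel: admittances add. Y = 1/R + 1/(jωL) + jωC
Y = (0.05236 + j0.2359) S
|Y| = 0.2416 S → |Z| = 1/|Y| = 4.139 Ω, ∠Z = −∠Y = -77.49°

4.139 Ω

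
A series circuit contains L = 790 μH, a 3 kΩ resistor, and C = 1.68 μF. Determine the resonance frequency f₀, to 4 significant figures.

ω₀ = 1/√(LC) = 1/√(0.00079 × 1.68e-06) = 27450 rad/s
f₀ = ω₀/(2π) = 4.369 kHz

4.369 kHz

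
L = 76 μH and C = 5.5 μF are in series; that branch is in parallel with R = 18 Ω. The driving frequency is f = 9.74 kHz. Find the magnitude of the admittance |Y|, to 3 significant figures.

ω = 2πf = 61200 rad/s
X_L = ωL = 4.65 Ω
X_C = 1/(ωC) = 2.97 Ω
Branch 1: Z₁ = R = 18.0 Ω
Branch 2 (series LC): Z₂ = j(X_L − X_C) = j1.68 Ω
Parallel: Z = Z₁Z₂/(Z₁+Z₂), |Z| = 1.67 Ω, ∠Z = 84.7°
|Y| = 1/|Z| = 598 mS

598 mS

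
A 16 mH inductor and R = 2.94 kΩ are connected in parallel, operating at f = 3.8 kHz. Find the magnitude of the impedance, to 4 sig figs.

378.8 Ω

ω = 2πf = 23880 rad/s
X_L = ωL = 382.0 Ω
Parallel: admittances add. Y = 1/R + 1/(jωL)
Y = (0.0003401 − j0.002618) S
|Y| = 0.002640 S → |Z| = 1/|Y| = 378.8 Ω, ∠Z = −∠Y = 82.60°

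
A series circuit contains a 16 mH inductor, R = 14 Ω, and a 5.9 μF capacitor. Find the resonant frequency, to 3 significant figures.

ω₀ = 1/√(LC) = 1/√(0.016 × 5.9e-06) = 3255 rad/s
f₀ = ω₀/(2π) = 518 Hz

518 Hz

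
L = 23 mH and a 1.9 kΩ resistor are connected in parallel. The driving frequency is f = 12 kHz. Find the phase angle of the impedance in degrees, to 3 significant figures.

ω = 2πf = 75400 rad/s
X_L = ωL = 1730 Ω
Parallel: admittances add. Y = 1/R + 1/(jωL)
Y = (0.000526 − j0.000577) S
|Y| = 0.000781 S → |Z| = 1/|Y| = 1280 Ω, ∠Z = −∠Y = 47.6°

47.6°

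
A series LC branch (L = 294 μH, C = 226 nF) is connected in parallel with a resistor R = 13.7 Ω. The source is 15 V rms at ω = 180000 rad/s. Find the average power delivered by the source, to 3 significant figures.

X_L = ωL = 52.9 Ω
X_C = 1/(ωC) = 24.6 Ω
Branch 1: Z₁ = R = 13.7 Ω
Branch 2 (series LC): Z₂ = j(X_L − X_C) = j28.3 Ω
Parallel: Z = Z₁Z₂/(Z₁+Z₂), |Z| = 12.3 Ω, ∠Z = 25.8°
I = V/|Z| = 1.22 A
P = VI cos φ = 15 × 1.22 × cos(25.8°) = 16.4 W

16.4 W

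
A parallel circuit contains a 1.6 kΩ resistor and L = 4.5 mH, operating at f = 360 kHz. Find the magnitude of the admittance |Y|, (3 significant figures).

633 μS

ω = 2πf = 2.262e+06 rad/s
X_L = ωL = 10200 Ω
Parallel: admittances add. Y = 1/R + 1/(jωL)
Y = (0.000625 − j9.82e-05) S
|Y| = 0.000633 S → |Z| = 1/|Y| = 1580 Ω, ∠Z = −∠Y = 8.93°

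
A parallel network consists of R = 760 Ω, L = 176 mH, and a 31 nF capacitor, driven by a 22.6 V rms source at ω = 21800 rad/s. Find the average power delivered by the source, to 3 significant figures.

672 mW

X_L = ωL = 3840 Ω
X_C = 1/(ωC) = 1480 Ω
Parallel: admittances add. Y = 1/R + 1/(jωL) + jωC
Y = (0.00132 + j0.000415) S
|Y| = 0.00138 S → |Z| = 1/|Y| = 725 Ω, ∠Z = −∠Y = -17.5°
I = V/|Z| = 31.2 mA
P = VI cos φ = 22.6 × 0.0312 × cos(-17.5°) = 672 mW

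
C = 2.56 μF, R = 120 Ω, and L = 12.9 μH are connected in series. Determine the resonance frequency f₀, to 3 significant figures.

27.7 kHz

ω₀ = 1/√(LC) = 1/√(1.29e-05 × 2.56e-06) = 174000 rad/s
f₀ = ω₀/(2π) = 27.7 kHz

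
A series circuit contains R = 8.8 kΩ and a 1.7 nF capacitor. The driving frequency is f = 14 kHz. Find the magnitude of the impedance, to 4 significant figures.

ω = 2πf = 87960 rad/s
X_C = 1/(ωC) = 6687 Ω
Z = 8800 − j6687 Ω
|Z| = √(8800² + 6687²) = 11050 Ω

11050 Ω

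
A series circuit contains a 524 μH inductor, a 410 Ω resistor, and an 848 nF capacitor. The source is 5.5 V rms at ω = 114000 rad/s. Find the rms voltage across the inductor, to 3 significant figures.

0.796 V

X_L = ωL = 59.7 Ω
X_C = 1/(ωC) = 10.3 Ω
Net reactance X = X_L − X_C = 49.4 Ω
Z = 410 + j49.4 Ω
|Z| = √(410² + 49.4²) = 413 Ω
I = V/|Z| = 13.3 mA
V_L = I·|Z_L| = 0.0133 × 59.7 = 0.796 V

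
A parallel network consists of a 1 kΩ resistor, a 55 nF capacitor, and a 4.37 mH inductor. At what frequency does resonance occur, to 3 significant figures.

10.3 kHz

ω₀ = 1/√(LC) = 1/√(0.00437 × 5.5e-08) = 64500 rad/s
f₀ = ω₀/(2π) = 10.3 kHz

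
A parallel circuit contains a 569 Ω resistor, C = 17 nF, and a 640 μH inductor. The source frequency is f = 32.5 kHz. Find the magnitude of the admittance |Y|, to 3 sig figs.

ω = 2πf = 204200 rad/s
X_L = ωL = 131 Ω
X_C = 1/(ωC) = 288 Ω
Parallel: admittances add. Y = 1/R + 1/(jωL) + jωC
Y = (0.00176 − j0.00418) S
|Y| = 0.00453 S → |Z| = 1/|Y| = 221 Ω, ∠Z = −∠Y = 67.2°

4.53 mS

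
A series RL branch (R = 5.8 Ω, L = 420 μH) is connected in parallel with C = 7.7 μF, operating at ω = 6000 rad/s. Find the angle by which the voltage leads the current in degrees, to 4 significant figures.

X_L = ωL = 2.520 Ω
X_C = 1/(ωC) = 21.65 Ω
Branch 1 (R+jX_L): Z₁ = 5.800 + j2.520 Ω, |Z₁| = 6.324 Ω
Branch 2 (−jX_C): Z₂ = −j21.65 Ω
Parallel: Z = Z₁Z₂/(Z₁+Z₂), |Z| = 6.849 Ω, ∠Z = 6.613°

6.613°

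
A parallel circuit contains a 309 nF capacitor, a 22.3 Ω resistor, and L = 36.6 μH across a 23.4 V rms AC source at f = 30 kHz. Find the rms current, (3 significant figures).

2.28 A

ω = 2πf = 188500 rad/s
X_L = ωL = 6.90 Ω
X_C = 1/(ωC) = 17.2 Ω
Parallel: admittances add. Y = 1/R + 1/(jωL) + jωC
Y = (0.0448 − j0.0867) S
|Y| = 0.0976 S → |Z| = 1/|Y| = 10.2 Ω, ∠Z = −∠Y = 62.7°
I = V/|Z| = 23.4/10.2 = 2.28 A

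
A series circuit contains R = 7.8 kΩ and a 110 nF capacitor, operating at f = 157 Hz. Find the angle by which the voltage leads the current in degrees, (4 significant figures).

-49.76°

ω = 2πf = 986.5 rad/s
X_C = 1/(ωC) = 9216 Ω
Z = 7800 − j9216 Ω
|Z| = √(7800² + 9216²) = 12070 Ω
∠Z = arctan(-9216/7800) = -49.76°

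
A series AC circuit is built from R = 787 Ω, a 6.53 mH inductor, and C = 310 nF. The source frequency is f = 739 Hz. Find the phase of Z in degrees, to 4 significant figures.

ω = 2πf = 4643 rad/s
X_L = ωL = 30.32 Ω
X_C = 1/(ωC) = 694.7 Ω
Net reactance X = X_L − X_C = -664.4 Ω
Z = 787.0 − j664.4 Ω
|Z| = √(787.0² + 664.4²) = 1030 Ω
∠Z = arctan(-664.4/787.0) = -40.17°

-40.17°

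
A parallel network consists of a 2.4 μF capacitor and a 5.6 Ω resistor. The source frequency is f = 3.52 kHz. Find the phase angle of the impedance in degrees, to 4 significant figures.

ω = 2πf = 22120 rad/s
X_C = 1/(ωC) = 18.84 Ω
Parallel: admittances add. Y = 1/R + jωC
Y = (0.1786 + j0.05308) S
|Y| = 0.1863 S → |Z| = 1/|Y| = 5.368 Ω, ∠Z = −∠Y = -16.55°

-16.55°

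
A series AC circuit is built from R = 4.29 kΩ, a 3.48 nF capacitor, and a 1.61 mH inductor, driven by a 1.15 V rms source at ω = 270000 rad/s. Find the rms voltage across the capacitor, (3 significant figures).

X_L = ωL = 435 Ω
X_C = 1/(ωC) = 1060 Ω
Net reactance X = X_L − X_C = -630 Ω
Z = 4290 − j630 Ω
|Z| = √(4290² + 630²) = 4340 Ω
I = V/|Z| = 265 μA
V_C = I·|Z_C| = 0.000265 × 1060 = 0.282 V

0.282 V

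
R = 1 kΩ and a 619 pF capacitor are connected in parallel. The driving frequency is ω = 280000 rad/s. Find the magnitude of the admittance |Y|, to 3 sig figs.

X_C = 1/(ωC) = 5770 Ω
Parallel: admittances add. Y = 1/R + jωC
Y = (0.00100 + j0.000173) S
|Y| = 0.00101 S → |Z| = 1/|Y| = 985 Ω, ∠Z = −∠Y = -9.83°

1.01 mS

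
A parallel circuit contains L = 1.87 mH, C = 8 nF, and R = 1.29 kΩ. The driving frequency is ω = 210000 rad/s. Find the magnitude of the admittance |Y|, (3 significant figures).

X_L = ωL = 393 Ω
X_C = 1/(ωC) = 595 Ω
Parallel: admittances add. Y = 1/R + 1/(jωL) + jωC
Y = (0.000775 − j0.000866) S
|Y| = 0.00116 S → |Z| = 1/|Y| = 860 Ω, ∠Z = −∠Y = 48.2°

1.16 mS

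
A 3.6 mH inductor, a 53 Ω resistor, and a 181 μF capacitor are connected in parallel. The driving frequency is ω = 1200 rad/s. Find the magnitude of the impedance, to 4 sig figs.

X_L = ωL = 4.320 Ω
X_C = 1/(ωC) = 4.604 Ω
Parallel: admittances add. Y = 1/R + 1/(jωL) + jωC
Y = (0.01887 − j0.01428) S
|Y| = 0.02366 S → |Z| = 1/|Y| = 42.26 Ω, ∠Z = −∠Y = 37.12°

42.26 Ω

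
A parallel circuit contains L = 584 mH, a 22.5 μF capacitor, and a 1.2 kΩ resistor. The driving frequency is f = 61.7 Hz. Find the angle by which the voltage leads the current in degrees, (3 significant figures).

-79.0°

ω = 2πf = 387.7 rad/s
X_L = ωL = 226 Ω
X_C = 1/(ωC) = 115 Ω
Parallel: admittances add. Y = 1/R + 1/(jωL) + jωC
Y = (0.000833 + j0.00431) S
|Y| = 0.00439 S → |Z| = 1/|Y| = 228 Ω, ∠Z = −∠Y = -79.0°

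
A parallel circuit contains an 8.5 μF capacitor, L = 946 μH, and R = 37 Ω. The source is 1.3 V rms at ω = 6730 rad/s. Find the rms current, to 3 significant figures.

134 mA

X_L = ωL = 6.37 Ω
X_C = 1/(ωC) = 17.5 Ω
Parallel: admittances add. Y = 1/R + 1/(jωL) + jωC
Y = (0.0270 − j0.0999) S
|Y| = 0.103 S → |Z| = 1/|Y| = 9.67 Ω, ∠Z = −∠Y = 74.9°
I = V/|Z| = 1.3/9.67 = 134 mA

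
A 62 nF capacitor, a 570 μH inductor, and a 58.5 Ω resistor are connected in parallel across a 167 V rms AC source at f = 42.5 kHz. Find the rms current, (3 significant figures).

ω = 2πf = 267000 rad/s
X_L = ωL = 152 Ω
X_C = 1/(ωC) = 60.4 Ω
Parallel: admittances add. Y = 1/R + 1/(jωL) + jωC
Y = (0.0171 + j0.00999) S
|Y| = 0.0198 S → |Z| = 1/|Y| = 50.5 Ω, ∠Z = −∠Y = -30.3°
I = V/|Z| = 167/50.5 = 3.31 A

3.31 A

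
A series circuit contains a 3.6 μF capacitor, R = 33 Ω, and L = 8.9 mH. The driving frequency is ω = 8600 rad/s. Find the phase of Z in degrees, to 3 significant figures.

X_L = ωL = 76.5 Ω
X_C = 1/(ωC) = 32.3 Ω
Net reactance X = X_L − X_C = 44.2 Ω
Z = 33.0 + j44.2 Ω
|Z| = √(33.0² + 44.2²) = 55.2 Ω
∠Z = arctan(44.2/33.0) = 53.3°

53.3°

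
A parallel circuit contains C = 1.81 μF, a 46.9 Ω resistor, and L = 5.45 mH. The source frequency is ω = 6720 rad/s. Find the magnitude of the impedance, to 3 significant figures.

38.2 Ω

X_L = ωL = 36.6 Ω
X_C = 1/(ωC) = 82.2 Ω
Parallel: admittances add. Y = 1/R + 1/(jωL) + jωC
Y = (0.0213 − j0.0151) S
|Y| = 0.0262 S → |Z| = 1/|Y| = 38.2 Ω, ∠Z = −∠Y = 35.4°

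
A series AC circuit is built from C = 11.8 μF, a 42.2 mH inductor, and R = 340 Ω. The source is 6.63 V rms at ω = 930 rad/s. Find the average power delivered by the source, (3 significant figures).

126 mW

X_L = ωL = 39.2 Ω
X_C = 1/(ωC) = 91.1 Ω
Net reactance X = X_L − X_C = -51.9 Ω
Z = 340 − j51.9 Ω
|Z| = √(340² + 51.9²) = 344 Ω
∠Z = arctan(-51.9/340) = -8.68°
I = V/|Z| = 19.3 mA
P = VI cos φ = 6.63 × 0.0193 × cos(-8.68°) = 126 mW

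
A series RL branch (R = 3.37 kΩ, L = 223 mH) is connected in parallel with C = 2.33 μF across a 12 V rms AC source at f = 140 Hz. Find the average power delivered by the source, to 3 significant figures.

ω = 2πf = 879.6 rad/s
X_L = ωL = 196 Ω
X_C = 1/(ωC) = 488 Ω
Branch 1 (R+jX_L): Z₁ = 3370 + j196 Ω, |Z₁| = 3380 Ω
Branch 2 (−jX_C): Z₂ = −j488 Ω
Parallel: Z = Z₁Z₂/(Z₁+Z₂), |Z| = 487 Ω, ∠Z = -81.7°
I = V/|Z| = 24.6 mA
P = VI cos φ = 12 × 0.0246 × cos(-81.7°) = 42.6 mW

42.6 mW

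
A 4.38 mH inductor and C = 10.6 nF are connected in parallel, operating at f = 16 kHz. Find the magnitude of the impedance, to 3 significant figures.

830 Ω

ω = 2πf = 100500 rad/s
X_L = ωL = 440 Ω
X_C = 1/(ωC) = 938 Ω
Parallel: admittances add. Y = 1/(jωL) + jωC
Y = (0 − j0.00121) S
|Y| = 0.00121 S → |Z| = 1/|Y| = 830 Ω, ∠Z = −∠Y = 90.0°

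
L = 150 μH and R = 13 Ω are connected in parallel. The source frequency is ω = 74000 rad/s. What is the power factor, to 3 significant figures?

0.649

X_L = ωL = 11.1 Ω
Parallel: admittances add. Y = 1/R + 1/(jωL)
Y = (0.0769 − j0.0901) S
|Y| = 0.118 S → |Z| = 1/|Y| = 8.44 Ω, ∠Z = −∠Y = 49.5°
cos φ = cos(49.5°) = 0.649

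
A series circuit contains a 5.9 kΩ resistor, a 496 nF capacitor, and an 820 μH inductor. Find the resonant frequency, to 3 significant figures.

7.89 kHz

ω₀ = 1/√(LC) = 1/√(0.00082 × 4.96e-07) = 49590 rad/s
f₀ = ω₀/(2π) = 7.89 kHz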